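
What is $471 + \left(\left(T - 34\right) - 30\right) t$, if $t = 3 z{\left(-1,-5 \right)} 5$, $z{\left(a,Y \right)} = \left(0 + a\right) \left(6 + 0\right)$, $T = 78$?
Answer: $-789$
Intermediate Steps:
$z{\left(a,Y \right)} = 6 a$ ($z{\left(a,Y \right)} = a 6 = 6 a$)
$t = -90$ ($t = 3 \cdot 6 \left(-1\right) 5 = 3 \left(-6\right) 5 = \left(-18\right) 5 = -90$)
$471 + \left(\left(T - 34\right) - 30\right) t = 471 + \left(\left(78 - 34\right) - 30\right) \left(-90\right) = 471 + \left(44 - 30\right) \left(-90\right) = 471 + 14 \left(-90\right) = 471 - 1260 = -789$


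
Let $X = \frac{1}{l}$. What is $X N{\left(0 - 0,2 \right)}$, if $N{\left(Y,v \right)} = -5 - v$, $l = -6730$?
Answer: $\frac{7}{6730} \approx 0.0010401$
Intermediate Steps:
$X = - \frac{1}{6730}$ ($X = \frac{1}{-6730} = - \frac{1}{6730} \approx -0.00014859$)
$X N{\left(0 - 0,2 \right)} = - \frac{-5 - 2}{6730} = \left(- \frac{1}{6730}\right) \left(-7\right) = \frac{7}{6730}$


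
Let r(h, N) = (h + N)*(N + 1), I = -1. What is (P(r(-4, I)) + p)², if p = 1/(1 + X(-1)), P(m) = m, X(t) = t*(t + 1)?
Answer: 1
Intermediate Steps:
X(t) = t*(1 + t)
r(h, N) = (1 + N)*(N + h) (r(h, N) = (N + h)*(1 + N) = (1 + N)*(N + h))
p = 1 (p = 1/(1 - (1 - 1)) = 1/(1 - 1*0) = 1/(1 + 0) = 1/1 = 1)
(P(r(-4, I)) + p)² = ((-1 - 4 + (-1)² - 1*(-4)) + 1)² = ((-1 - 4 + 1 + 4) + 1)² = (0 + 1)² = 1² = 1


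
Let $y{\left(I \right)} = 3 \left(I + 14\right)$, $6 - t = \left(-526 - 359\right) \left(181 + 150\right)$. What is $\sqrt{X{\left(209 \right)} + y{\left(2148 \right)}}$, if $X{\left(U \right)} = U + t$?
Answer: $2 \sqrt{74909} \approx 547.39$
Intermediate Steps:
$t = 292941$ ($t = 6 - \left(-526 - 359\right) \left(181 + 150\right) = 6 - \left(-885\right) 331 = 6 - -292935 = 6 + 292935 = 292941$)
$y{\left(I \right)} = 42 + 3 I$ ($y{\left(I \right)} = 3 \left(14 + I\right) = 42 + 3 I$)
$X{\left(U \right)} = 292941 + U$ ($X{\left(U \right)} = U + 292941 = 292941 + U$)
$\sqrt{X{\left(209 \right)} + y{\left(2148 \right)}} = \sqrt{\left(292941 + 209\right) + \left(42 + 3 \cdot 2148\right)} = \sqrt{293150 + \left(42 + 6444\right)} = \sqrt{293150 + 6486} = \sqrt{299636} = 2 \sqrt{74909}$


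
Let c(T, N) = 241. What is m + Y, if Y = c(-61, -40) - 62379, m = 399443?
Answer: 337305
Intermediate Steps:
Y = -62138 (Y = 241 - 62379 = -62138)
m + Y = 399443 - 62138 = 337305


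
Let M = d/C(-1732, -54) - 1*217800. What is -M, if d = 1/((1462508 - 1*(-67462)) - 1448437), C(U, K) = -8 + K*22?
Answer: 21238433330401/97513468 ≈ 2.1780e+5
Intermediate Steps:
C(U, K) = -8 + 22*K
d = 1/81533 (d = 1/((1462508 + 67462) - 1448437) = 1/(1529970 - 1448437) = 1/81533 ≈ 1.2265e-5)
M = -21238433330401/97513468 (M = 1/(81533*(-8 + 22*(-54))) - 1*217800 = 1/(81533*(-8 - 1188)) - 217800 = (1/81533)/(-1196) - 217800 = (1/81533)*(-1/1196) - 217800 = -1/97513468 - 217800 = -21238433330401/97513468 ≈ -2.1780e+5)
-M = -1*(-21238433330401/97513468) = 21238433330401/97513468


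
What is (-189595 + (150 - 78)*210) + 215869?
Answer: 41394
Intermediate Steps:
(-189595 + (150 - 78)*210) + 215869 = (-189595 + 72*210) + 215869 = (-189595 + 15120) + 215869 = -174475 + 215869 = 41394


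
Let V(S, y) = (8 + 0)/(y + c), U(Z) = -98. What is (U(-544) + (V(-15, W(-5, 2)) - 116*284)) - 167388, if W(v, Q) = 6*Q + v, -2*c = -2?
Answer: -200429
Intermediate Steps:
c = 1 (c = -1/2*(-2) = 1)
W(v, Q) = v + 6*Q
V(S, y) = 8/(1 + y) (V(S, y) = (8 + 0)/(y + 1) = 8/(1 + y))
(U(-544) + (V(-15, W(-5, 2)) - 116*284)) - 167388 = (-98 + (8/(1 + (-5 + 6*2)) - 116*284)) - 167388 = (-98 + (8/(1 + (-5 + 12)) - 32944)) - 167388 = (-98 + (8/(1 + 7) - 32944)) - 167388 = (-98 + (8/8 - 32944)) - 167388 = (-98 + (8*(1/8) - 32944)) - 167388 = (-98 + (1 - 32944)) - 167388 = (-98 - 32943) - 167388 = -33041 - 167388 = -200429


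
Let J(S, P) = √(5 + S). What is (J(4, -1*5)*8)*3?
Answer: 72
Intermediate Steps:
(J(4, -1*5)*8)*3 = (√(5 + 4)*8)*3 = (√9*8)*3 = (3*8)*3 = 24*3 = 72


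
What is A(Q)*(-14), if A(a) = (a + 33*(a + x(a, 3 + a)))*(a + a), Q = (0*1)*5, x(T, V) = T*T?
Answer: 0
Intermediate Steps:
x(T, V) = T**2
Q = 0 (Q = 0*5 = 0)
A(a) = 2*a*(33*a**2 + 34*a) (A(a) = (a + 33*(a + a**2))*(a + a) = (a + (33*a + 33*a**2))*(2*a) = (33*a**2 + 34*a)*(2*a) = 2*a*(33*a**2 + 34*a))
A(Q)*(-14) = (0**2*(68 + 66*0))*(-14) = (0*(68 + 0))*(-14) = (0*68)*(-14) = 0*(-14) = 0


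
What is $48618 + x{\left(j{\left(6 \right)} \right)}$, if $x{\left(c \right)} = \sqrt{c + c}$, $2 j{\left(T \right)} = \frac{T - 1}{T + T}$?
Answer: $48618 + \frac{\sqrt{15}}{6} \approx 48619.0$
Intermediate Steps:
$j{\left(T \right)} = \frac{-1 + T}{4 T}$ ($j{\left(T \right)} = \frac{\left(T - 1\right) \frac{1}{T + T}}{2} = \frac{\left(-1 + T\right) \frac{1}{2 T}}{2} = \frac{\frac{1}{2} \frac{1}{T} \left(-1 + T\right)}{2} = \frac{-1 + T}{4 T}$)
$x{\left(c \right)} = \sqrt{2} \sqrt{c}$ ($x{\left(c \right)} = \sqrt{2 c} = \sqrt{2} \sqrt{c}$)
$48618 + x{\left(j{\left(6 \right)} \right)} = 48618 + \sqrt{2} \sqrt{\frac{-1 + 6}{4 \cdot 6}} = 48618 + \sqrt{2} \sqrt{\frac{1}{4} \cdot \frac{1}{6} \cdot 5} = 48618 + \sqrt{2} \sqrt{\frac{5}{24}} = 48618 + \sqrt{2} \frac{\sqrt{30}}{12} = 48618 + \frac{\sqrt{15}}{6}$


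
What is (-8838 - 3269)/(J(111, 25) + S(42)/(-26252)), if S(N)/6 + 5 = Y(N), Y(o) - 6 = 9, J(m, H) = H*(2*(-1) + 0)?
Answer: 79458241/328165 ≈ 242.13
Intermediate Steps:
J(m, H) = -2*H (J(m, H) = H*(-2 + 0) = H*(-2) = -2*H)
Y(o) = 15 (Y(o) = 6 + 9 = 15)
S(N) = 60 (S(N) = -30 + 6*15 = -30 + 90 = 60)
(-8838 - 3269)/(J(111, 25) + S(42)/(-26252)) = (-8838 - 3269)/(-2*25 + 60/(-26252)) = -12107/(-50 + 60*(-1/26252)) = -12107/(-50 - 15/6563) = -12107/(-328165/6563) = -12107*(-6563/328165) = 79458241/328165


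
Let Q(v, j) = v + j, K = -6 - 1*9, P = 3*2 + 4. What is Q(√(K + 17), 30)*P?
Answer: 300 + 10*√2 ≈ 314.14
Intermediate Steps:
P = 10 (P = 6 + 4 = 10)
K = -15 (K = -6 - 9 = -15)
Q(v, j) = j + v
Q(√(K + 17), 30)*P = (30 + √(-15 + 17))*10 = (30 + √2)*10 = 300 + 10*√2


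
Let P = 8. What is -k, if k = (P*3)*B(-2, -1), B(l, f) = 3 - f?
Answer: -96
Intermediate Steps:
k = 96 (k = (8*3)*(3 - 1*(-1)) = 24*(3 + 1) = 24*4 = 96)
-k = -1*96 = -96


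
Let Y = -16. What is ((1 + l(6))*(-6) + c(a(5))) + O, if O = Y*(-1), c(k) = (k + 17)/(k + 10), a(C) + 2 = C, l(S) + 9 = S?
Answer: 384/13 ≈ 29.538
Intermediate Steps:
l(S) = -9 + S
a(C) = -2 + C
c(k) = (17 + k)/(10 + k)
O = 16 (O = -16*(-1) = 16)
((1 + l(6))*(-6) + c(a(5))) + O = ((1 + (-9 + 6))*(-6) + (17 + (-2 + 5))/(10 + (-2 + 5))) + 16 = ((1 - 3)*(-6) + (17 + 3)/(10 + 3)) + 16 = (-2*(-6) + 20/13) + 16 = (12 + (1/13)*20) + 16 = (12 + 20/13) + 16 = 176/13 + 16 = 384/13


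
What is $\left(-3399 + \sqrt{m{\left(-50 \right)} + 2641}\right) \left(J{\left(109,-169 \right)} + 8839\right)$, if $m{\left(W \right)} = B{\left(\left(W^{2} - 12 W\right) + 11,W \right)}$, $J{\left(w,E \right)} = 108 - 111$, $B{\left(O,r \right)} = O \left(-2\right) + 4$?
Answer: $-30033564 + 61852 i \sqrt{73} \approx -3.0034 \cdot 10^{7} + 5.2846 \cdot 10^{5} i$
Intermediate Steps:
$B{\left(O,r \right)} = 4 - 2 O$ ($B{\left(O,r \right)} = - 2 O + 4 = 4 - 2 O$)
$J{\left(w,E \right)} = -3$ ($J{\left(w,E \right)} = 108 - 111 = -3$)
$m{\left(W \right)} = -18 - 2 W^{2} + 24 W$ ($m{\left(W \right)} = 4 - 2 \left(\left(W^{2} - 12 W\right) + 11\right) = 4 - 2 \left(11 + W^{2} - 12 W\right) = 4 - \left(22 - 24 W + 2 W^{2}\right) = -18 - 2 W^{2} + 24 W$)
$\left(-3399 + \sqrt{m{\left(-50 \right)} + 2641}\right) \left(J{\left(109,-169 \right)} + 8839\right) = \left(-3399 + \sqrt{\left(-18 - 2 \left(-50\right)^{2} + 24 \left(-50\right)\right) + 2641}\right) \left(-3 + 8839\right) = \left(-3399 + \sqrt{\left(-18 - 5000 - 1200\right) + 2641}\right) 8836 = \left(-3399 + \sqrt{-6218 + 2641}\right) 8836 = \left(-3399 + \sqrt{-3577}\right) 8836 = \left(-3399 + 7 i \sqrt{73}\right) 8836 = -30033564 + 61852 i \sqrt{73}$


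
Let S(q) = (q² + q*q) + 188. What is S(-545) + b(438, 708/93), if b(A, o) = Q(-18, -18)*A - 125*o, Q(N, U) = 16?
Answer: 18609126/31 ≈ 6.0029e+5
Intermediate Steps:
b(A, o) = -125*o + 16*A (b(A, o) = 16*A - 125*o = -125*o + 16*A)
S(q) = 188 + 2*q² (S(q) = (q² + q²) + 188 = 2*q² + 188 = 188 + 2*q²)
S(-545) + b(438, 708/93) = (188 + 2*(-545)²) + (-88500/93 + 16*438) = (188 + 2*297025) + (-88500/93 + 7008) = (188 + 594050) + (-125*236/31 + 7008) = 594238 + (-29500/31 + 7008) = 594238 + 187748/31 = 18609126/31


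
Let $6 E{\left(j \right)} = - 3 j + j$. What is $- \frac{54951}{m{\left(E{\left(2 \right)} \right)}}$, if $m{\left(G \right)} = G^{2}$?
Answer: $- \frac{494559}{4} \approx -1.2364 \cdot 10^{5}$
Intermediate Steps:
$E{\left(j \right)} = - \frac{j}{3}$ ($E{\left(j \right)} = \frac{- 3 j + j}{6} = \frac{\left(-2\right) j}{6} = - \frac{j}{3}$)
$- \frac{54951}{m{\left(E{\left(2 \right)} \right)}} = - \frac{54951}{\left(\left(- \frac{1}{3}\right) 2\right)^{2}} = - \frac{54951}{\left(- \frac{2}{3}\right)^{2}} = - \frac{54951}{\frac{4}{9}} = \left(-54951\right) \frac{9}{4} = - \frac{494559}{4}$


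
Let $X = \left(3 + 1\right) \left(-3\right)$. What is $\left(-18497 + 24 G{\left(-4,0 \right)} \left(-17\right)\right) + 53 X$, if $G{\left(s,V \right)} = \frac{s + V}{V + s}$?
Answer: $-19541$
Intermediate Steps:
$G{\left(s,V \right)} = 1$ ($G{\left(s,V \right)} = \frac{V + s}{V + s} = 1$)
$X = -12$ ($X = 4 \left(-3\right) = -12$)
$\left(-18497 + 24 G{\left(-4,0 \right)} \left(-17\right)\right) + 53 X = \left(-18497 + 24 \cdot 1 \left(-17\right)\right) + 53 \left(-12\right) = \left(-18497 + 24 \left(-17\right)\right) - 636 = \left(-18497 - 408\right) - 636 = -18905 - 636 = -19541$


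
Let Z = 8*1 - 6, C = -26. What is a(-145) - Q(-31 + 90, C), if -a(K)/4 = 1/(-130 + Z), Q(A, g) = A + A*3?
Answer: -7551/32 ≈ -235.97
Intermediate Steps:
Q(A, g) = 4*A (Q(A, g) = A + 3*A = 4*A)
Z = 2 (Z = 8 - 6 = 2)
a(K) = 1/32 (a(K) = -4/(-130 + 2) = -4/(-128) = -4*(-1/128) = 1/32)
a(-145) - Q(-31 + 90, C) = 1/32 - 4*(-31 + 90) = 1/32 - 4*59 = 1/32 - 1*236 = 1/32 - 236 = -7551/32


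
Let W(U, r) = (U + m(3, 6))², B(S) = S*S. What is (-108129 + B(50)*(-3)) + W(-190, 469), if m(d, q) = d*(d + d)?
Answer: -86045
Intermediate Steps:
m(d, q) = 2*d² (m(d, q) = d*(2*d) = 2*d²)
B(S) = S²
W(U, r) = (18 + U)² (W(U, r) = (U + 2*3²)² = (U + 2*9)² = (U + 18)² = (18 + U)²)
(-108129 + B(50)*(-3)) + W(-190, 469) = (-108129 + 50²*(-3)) + (18 - 190)² = (-108129 + 2500*(-3)) + (-172)² = (-108129 - 7500) + 29584 = -115629 + 29584 = -86045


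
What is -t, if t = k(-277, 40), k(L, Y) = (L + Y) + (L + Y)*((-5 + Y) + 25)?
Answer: 14457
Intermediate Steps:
k(L, Y) = L + Y + (20 + Y)*(L + Y) (k(L, Y) = (L + Y) + (L + Y)*(20 + Y) = (L + Y) + (20 + Y)*(L + Y) = L + Y + (20 + Y)*(L + Y))
t = -14457 (t = 40² + 21*(-277) + 21*40 - 277*40 = 1600 - 5817 + 840 - 11080 = -14457)
-t = -1*(-14457) = 14457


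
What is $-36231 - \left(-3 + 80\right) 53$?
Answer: $-40312$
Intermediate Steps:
$-36231 - \left(-3 + 80\right) 53 = -36231 - 77 \cdot 53 = -36231 - 4081 = -40312$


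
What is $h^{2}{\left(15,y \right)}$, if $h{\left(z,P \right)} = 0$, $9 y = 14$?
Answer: $0$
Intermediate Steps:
$y = \frac{14}{9}$ ($y = \frac{1}{9} \cdot 14 = \frac{14}{9} \approx 1.5556$)
$h^{2}{\left(15,y \right)} = 0^{2} = 0$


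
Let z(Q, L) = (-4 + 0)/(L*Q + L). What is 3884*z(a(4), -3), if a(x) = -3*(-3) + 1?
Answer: 15536/33 ≈ 470.79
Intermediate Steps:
a(x) = 10 (a(x) = 9 + 1 = 10)
z(Q, L) = -4/(L + L*Q)
3884*z(a(4), -3) = 3884*(-4/(-3*(1 + 10))) = 3884*(-4*(-⅓)/11) = 3884*(-4*(-⅓)*1/11) = 3884*(4/33) = 15536/33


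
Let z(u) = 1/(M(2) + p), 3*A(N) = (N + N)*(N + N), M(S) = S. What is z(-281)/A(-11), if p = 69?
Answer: 3/34364 ≈ 8.7301e-5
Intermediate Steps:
A(N) = 4*N**2/3 (A(N) = ((N + N)*(N + N))/3 = ((2*N)*(2*N))/3 = (4*N**2)/3 = 4*N**2/3)
z(u) = 1/71 (z(u) = 1/(2 + 69) = 1/71)
z(-281)/A(-11) = 1/(71*(((4/3)*(-11)**2))) = 1/(71*(((4/3)*121))) = 1/(71*(484/3)) = (1/71)*(3/484) = 3/34364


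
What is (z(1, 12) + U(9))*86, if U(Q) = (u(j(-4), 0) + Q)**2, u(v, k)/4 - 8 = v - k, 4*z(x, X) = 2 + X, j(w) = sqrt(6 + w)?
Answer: 147619 + 28208*sqrt(2) ≈ 1.8751e+5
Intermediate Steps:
z(x, X) = 1/2 + X/4 (z(x, X) = (2 + X)/4 = 1/2 + X/4)
u(v, k) = 32 - 4*k + 4*v (u(v, k) = 32 + 4*(v - k) = 32 + (-4*k + 4*v) = 32 - 4*k + 4*v)
U(Q) = (32 + Q + 4*sqrt(2))**2 (U(Q) = ((32 - 4*0 + 4*sqrt(6 - 4)) + Q)**2 = ((32 + 0 + 4*sqrt(2)) + Q)**2 = ((32 + 4*sqrt(2)) + Q)**2 = (32 + Q + 4*sqrt(2))**2)
(z(1, 12) + U(9))*86 = ((1/2 + (1/4)*12) + (32 + 9 + 4*sqrt(2))**2)*86 = ((1/2 + 3) + (41 + 4*sqrt(2))**2)*86 = (7/2 + (41 + 4*sqrt(2))**2)*86 = 301 + 86*(41 + 4*sqrt(2))**2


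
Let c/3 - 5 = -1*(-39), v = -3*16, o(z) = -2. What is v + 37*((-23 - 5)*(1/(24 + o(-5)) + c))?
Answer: -1505318/11 ≈ -1.3685e+5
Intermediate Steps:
v = -48
c = 132 (c = 15 + 3*(-1*(-39)) = 15 + 3*39 = 15 + 117 = 132)
v + 37*((-23 - 5)*(1/(24 + o(-5)) + c)) = -48 + 37*((-23 - 5)*(1/(24 - 2) + 132)) = -48 + 37*(-28*(1/22 + 132)) = -48 + 37*(-28*2905/22) = -48 + 37*(-40670/11) = -48 - 1504790/11 = -1505318/11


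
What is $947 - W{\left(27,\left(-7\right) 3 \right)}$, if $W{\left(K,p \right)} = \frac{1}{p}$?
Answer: $\frac{19888}{21} \approx 947.05$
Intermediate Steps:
$947 - W{\left(27,\left(-7\right) 3 \right)} = 947 - \frac{1}{\left(-7\right) 3} = 947 - \frac{1}{-21} = 947 - - \frac{1}{21} = 947 + \frac{1}{21} = \frac{19888}{21}$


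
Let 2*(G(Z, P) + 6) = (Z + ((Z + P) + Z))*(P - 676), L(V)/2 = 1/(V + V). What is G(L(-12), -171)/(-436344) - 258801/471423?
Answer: -392301582511/548540260032 ≈ -0.71517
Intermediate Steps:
L(V) = 1/V (L(V) = 2/(V + V) = 2/((2*V)) = 2*(1/(2*V)) = 1/V)
G(Z, P) = -6 + (-676 + P)*(P + 3*Z)/2 (G(Z, P) = -6 + ((Z + ((Z + P) + Z))*(P - 676))/2 = -6 + ((Z + ((P + Z) + Z))*(-676 + P))/2 = -6 + ((Z + (P + 2*Z))*(-676 + P))/2 = -6 + ((P + 3*Z)*(-676 + P))/2 = -6 + ((-676 + P)*(P + 3*Z))/2 = -6 + (-676 + P)*(P + 3*Z)/2)
G(L(-12), -171)/(-436344) - 258801/471423 = (-6 + (1/2)*(-171)**2 - 1014/(-12) - 338*(-171) + (3/2)*(-171)/(-12))/(-436344) - 258801/471423 = (-6 + (1/2)*29241 - 1014*(-1/12) + 57798 + (3/2)*(-171)*(-1/12))*(-1/436344) - 258801*1/471423 = (-6 + 29241/2 + 169/2 + 57798 + 171/8)*(-1/436344) - 86267/157141 = (580147/8)*(-1/436344) - 86267/157141 = -580147/3490752 - 86267/157141 = -392301582511/548540260032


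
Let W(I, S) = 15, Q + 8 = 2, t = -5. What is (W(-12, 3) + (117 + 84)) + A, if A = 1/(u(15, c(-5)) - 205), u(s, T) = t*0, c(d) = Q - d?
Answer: 44279/205 ≈ 216.00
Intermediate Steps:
Q = -6 (Q = -8 + 2 = -6)
c(d) = -6 - d
u(s, T) = 0 (u(s, T) = -5*0 = 0)
A = -1/205 (A = 1/(0 - 205) = 1/(-205) = -1/205 ≈ -0.0048781)
(W(-12, 3) + (117 + 84)) + A = (15 + (117 + 84)) - 1/205 = (15 + 201) - 1/205 = 216 - 1/205 = 44279/205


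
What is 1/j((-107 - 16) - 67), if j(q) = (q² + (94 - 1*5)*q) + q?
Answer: 1/19000 ≈ 5.2632e-5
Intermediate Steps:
j(q) = q² + 90*q (j(q) = (q² + (94 - 5)*q) + q = (q² + 89*q) + q = q² + 90*q)
1/j((-107 - 16) - 67) = 1/(((-107 - 16) - 67)*(90 + ((-107 - 16) - 67))) = 1/((-123 - 67)*(90 + (-123 - 67))) = 1/(-190*(90 - 190)) = 1/(-190*(-100)) = 1/19000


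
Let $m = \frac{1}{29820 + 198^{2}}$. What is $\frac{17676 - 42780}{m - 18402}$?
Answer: $\frac{1732778496}{1270179647} \approx 1.3642$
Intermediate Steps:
$m = \frac{1}{69024}$ ($m = \frac{1}{29820 + 39204} = \frac{1}{69024} \approx 1.4488 \cdot 10^{-5}$)
$\frac{17676 - 42780}{m - 18402} = \frac{17676 - 42780}{\frac{1}{69024} - 18402} = - \frac{25104}{- \frac{1270179647}{69024}} = \left(-25104\right) \left(- \frac{69024}{1270179647}\right) = \frac{1732778496}{1270179647}$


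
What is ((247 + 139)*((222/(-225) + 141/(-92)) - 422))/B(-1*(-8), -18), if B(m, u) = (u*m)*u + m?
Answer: -565332319/8970000 ≈ -63.025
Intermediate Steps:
B(m, u) = m + m*u² (B(m, u) = (m*u)*u + m = m*u² + m = m + m*u²)
((247 + 139)*((222/(-225) + 141/(-92)) - 422))/B(-1*(-8), -18) = ((247 + 139)*((222/(-225) + 141/(-92)) - 422))/(((-1*(-8))*(1 + (-18)²))) = (386*((222*(-1/225) + 141*(-1/92)) - 422))/((8*(1 + 324))) = (386*((-74/75 - 141/92) - 422))/((8*325)) = (386*(-17383/6900 - 422))/2600 = (386*(-2929183/6900))*(1/2600) = -565332319/3450*1/2600 = -565332319/8970000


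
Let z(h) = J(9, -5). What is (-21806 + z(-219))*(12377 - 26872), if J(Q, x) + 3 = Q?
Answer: 315991000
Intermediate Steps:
J(Q, x) = -3 + Q
z(h) = 6 (z(h) = -3 + 9 = 6)
(-21806 + z(-219))*(12377 - 26872) = (-21806 + 6)*(12377 - 26872) = -21800*(-14495) = 315991000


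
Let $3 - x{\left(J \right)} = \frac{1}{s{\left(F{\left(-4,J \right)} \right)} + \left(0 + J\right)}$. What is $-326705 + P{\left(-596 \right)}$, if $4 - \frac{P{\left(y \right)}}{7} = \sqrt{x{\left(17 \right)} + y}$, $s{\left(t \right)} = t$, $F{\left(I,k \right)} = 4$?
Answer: $-326677 - \frac{i \sqrt{261534}}{3} \approx -3.2668 \cdot 10^{5} - 170.47 i$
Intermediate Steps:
$x{\left(J \right)} = 3 - \frac{1}{4 + J}$ ($x{\left(J \right)} = 3 - \frac{1}{4 + \left(0 + J\right)} = 3 - \frac{1}{4 + J}$)
$P{\left(y \right)} = 28 - 7 \sqrt{\frac{62}{21} + y}$ ($P{\left(y \right)} = 28 - 7 \sqrt{\frac{11 + 3 \cdot 17}{4 + 17} + y} = 28 - 7 \sqrt{\frac{11 + 51}{21} + y} = 28 - 7 \sqrt{\frac{1}{21} \cdot 62 + y} = 28 - 7 \sqrt{\frac{62}{21} + y}$)
$-326705 + P{\left(-596 \right)} = -326705 + \left(28 - \frac{\sqrt{1302 + 441 \left(-596\right)}}{3}\right) = -326705 + \left(28 - \frac{\sqrt{1302 - 262836}}{3}\right) = -326705 + \left(28 - \frac{\sqrt{-261534}}{3}\right) = -326705 + \left(28 - \frac{i \sqrt{261534}}{3}\right) = -326677 - \frac{i \sqrt{261534}}{3}$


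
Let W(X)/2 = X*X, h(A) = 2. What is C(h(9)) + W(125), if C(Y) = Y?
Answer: 31252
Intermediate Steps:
W(X) = 2*X**2 (W(X) = 2*(X*X) = 2*X**2)
C(h(9)) + W(125) = 2 + 2*125**2 = 2 + 2*15625 = 2 + 31250 = 31252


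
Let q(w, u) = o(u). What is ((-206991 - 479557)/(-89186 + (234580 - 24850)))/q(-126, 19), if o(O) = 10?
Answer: -171637/301360 ≈ -0.56954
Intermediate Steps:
q(w, u) = 10
((-206991 - 479557)/(-89186 + (234580 - 24850)))/q(-126, 19) = ((-206991 - 479557)/(-89186 + (234580 - 24850)))/10 = -686548/(-89186 + 209730)*(⅒) = -686548/120544*(⅒) = -686548*1/120544*(⅒) = -171637/30136*⅒ = -171637/301360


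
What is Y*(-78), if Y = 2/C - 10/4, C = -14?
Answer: 1443/7 ≈ 206.14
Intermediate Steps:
Y = -37/14 (Y = 2/(-14) - 10/4 = 2*(-1/14) - 10*1/4 = -1/7 - 5/2 = -37/14 ≈ -2.6429)
Y*(-78) = -37/14*(-78) = 1443/7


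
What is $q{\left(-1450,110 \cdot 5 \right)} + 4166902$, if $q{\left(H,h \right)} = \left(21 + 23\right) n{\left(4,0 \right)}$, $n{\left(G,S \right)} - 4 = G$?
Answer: $4167254$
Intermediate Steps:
$n{\left(G,S \right)} = 4 + G$
$q{\left(H,h \right)} = 352$ ($q{\left(H,h \right)} = \left(21 + 23\right) \left(4 + 4\right) = 44 \cdot 8 = 352$)
$q{\left(-1450,110 \cdot 5 \right)} + 4166902 = 352 + 4166902 = 4167254$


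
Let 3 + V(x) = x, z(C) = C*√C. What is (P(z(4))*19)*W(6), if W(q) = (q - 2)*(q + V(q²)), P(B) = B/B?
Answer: 2964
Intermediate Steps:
z(C) = C^(3/2)
V(x) = -3 + x
P(B) = 1
W(q) = (-2 + q)*(-3 + q + q²) (W(q) = (q - 2)*(q + (-3 + q²)) = (-2 + q)*(-3 + q + q²))
(P(z(4))*19)*W(6) = (1*19)*(6 + 6³ - 1*6² - 5*6) = 19*(6 + 216 - 1*36 - 30) = 19*(6 + 216 - 36 - 30) = 19*156 = 2964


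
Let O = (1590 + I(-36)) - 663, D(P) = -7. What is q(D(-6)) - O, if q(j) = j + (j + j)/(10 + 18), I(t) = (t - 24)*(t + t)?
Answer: -10509/2 ≈ -5254.5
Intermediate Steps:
I(t) = 2*t*(-24 + t) (I(t) = (-24 + t)*(2*t) = 2*t*(-24 + t))
q(j) = 15*j/14 (q(j) = j + (2*j)/28 = j + (2*j)*(1/28) = j + j/14 = 15*j/14)
O = 5247 (O = (1590 + 2*(-36)*(-24 - 36)) - 663 = (1590 + 2*(-36)*(-60)) - 663 = (1590 + 4320) - 663 = 5910 - 663 = 5247)
q(D(-6)) - O = (15/14)*(-7) - 1*5247 = -15/2 - 5247 = -10509/2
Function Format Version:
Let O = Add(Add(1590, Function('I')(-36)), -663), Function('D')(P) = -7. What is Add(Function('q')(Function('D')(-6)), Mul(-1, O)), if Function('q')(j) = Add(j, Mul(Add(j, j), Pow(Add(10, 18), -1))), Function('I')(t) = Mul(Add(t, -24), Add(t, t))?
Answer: Rational(-10509, 2) ≈ -5254.5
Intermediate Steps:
Function('I')(t) = Mul(2, t, Add(-24, t)) (Function('I')(t) = Mul(Add(-24, t), Mul(2, t)) = Mul(2, t, Add(-24, t)))
Function('q')(j) = Mul(Rational(15, 14), j) (Function('q')(j) = Add(j, Mul(Mul(2, j), Pow(28, -1))) = Add(j, Mul(Mul(2, j), Rational(1, 28))) = Add(j, Mul(Rational(1, 14), j)) = Mul(Rational(15, 14), j))
O = 5247 (O = Add(Add(1590, Mul(2, -36, Add(-24, -36))), -663) = Add(Add(1590, Mul(2, -36, -60)), -663) = Add(Add(1590, 4320), -663) = Add(5910, -663) = 5247)
Add(Function('q')(Function('D')(-6)), Mul(-1, O)) = Add(Mul(Rational(15, 14), -7), Mul(-1, 5247)) = Add(Rational(-15, 2), -5247) = Rational(-10509, 2)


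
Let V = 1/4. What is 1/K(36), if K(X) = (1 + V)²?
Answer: 16/25 ≈ 0.64000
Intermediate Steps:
V = ¼ ≈ 0.25000
K(X) = 25/16 (K(X) = (1 + ¼)² = (5/4)² = 25/16)
1/K(36) = 1/(25/16) = 16/25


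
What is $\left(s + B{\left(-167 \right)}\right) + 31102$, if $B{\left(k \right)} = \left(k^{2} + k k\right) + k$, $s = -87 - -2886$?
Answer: $89512$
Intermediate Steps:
$s = 2799$ ($s = -87 + 2886 = 2799$)
$B{\left(k \right)} = k + 2 k^{2}$ ($B{\left(k \right)} = \left(k^{2} + k^{2}\right) + k = 2 k^{2} + k = k + 2 k^{2}$)
$\left(s + B{\left(-167 \right)}\right) + 31102 = \left(2799 - 167 \left(1 + 2 \left(-167\right)\right)\right) + 31102 = \left(2799 - 167 \left(1 - 334\right)\right) + 31102 = \left(2799 - -55611\right) + 31102 = \left(2799 + 55611\right) + 31102 = 58410 + 31102 = 89512$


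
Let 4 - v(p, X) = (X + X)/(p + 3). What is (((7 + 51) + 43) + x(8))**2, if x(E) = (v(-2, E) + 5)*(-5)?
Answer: 18496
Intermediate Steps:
v(p, X) = 4 - 2*X/(3 + p) (v(p, X) = 4 - (X + X)/(p + 3) = 4 - 2*X/(3 + p))
x(E) = -45 + 10*E (x(E) = (2*(6 - E + 2*(-2))/(3 - 2) + 5)*(-5) = (2*(6 - E - 4)/1 + 5)*(-5) = (2*1*(2 - E) + 5)*(-5) = ((4 - 2*E) + 5)*(-5) = (9 - 2*E)*(-5) = -45 + 10*E)
(((7 + 51) + 43) + x(8))**2 = (((7 + 51) + 43) + (-45 + 10*8))**2 = ((58 + 43) + (-45 + 80))**2 = (101 + 35)**2 = 136**2 = 18496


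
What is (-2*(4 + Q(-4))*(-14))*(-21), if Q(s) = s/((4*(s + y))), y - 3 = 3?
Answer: -2058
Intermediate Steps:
y = 6 (y = 3 + 3 = 6)
Q(s) = s/(24 + 4*s) (Q(s) = s/((4*(s + 6))) = s/((4*(6 + s))) = s/(24 + 4*s))
(-2*(4 + Q(-4))*(-14))*(-21) = (-2*(4 + (1/4)*(-4)/(6 - 4))*(-14))*(-21) = (-2*(4 + (1/4)*(-4)/2)*(-14))*(-21) = (-2*(4 + (1/4)*(-4)*(1/2))*(-14))*(-21) = (-2*(4 - 1/2)*(-14))*(-21) = (-2*7/2*(-14))*(-21) = -7*(-14)*(-21) = 98*(-21) = -2058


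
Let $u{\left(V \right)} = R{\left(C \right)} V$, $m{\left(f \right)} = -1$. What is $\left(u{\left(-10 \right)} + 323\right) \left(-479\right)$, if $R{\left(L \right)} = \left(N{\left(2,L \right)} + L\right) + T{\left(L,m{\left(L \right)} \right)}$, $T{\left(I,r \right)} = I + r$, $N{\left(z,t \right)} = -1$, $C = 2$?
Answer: $-145137$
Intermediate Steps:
$R{\left(L \right)} = -2 + 2 L$ ($R{\left(L \right)} = \left(-1 + L\right) + \left(L - 1\right) = \left(-1 + L\right) + \left(-1 + L\right) = -2 + 2 L$)
$u{\left(V \right)} = 2 V$ ($u{\left(V \right)} = \left(-2 + 2 \cdot 2\right) V = \left(-2 + 4\right) V = 2 V$)
$\left(u{\left(-10 \right)} + 323\right) \left(-479\right) = \left(2 \left(-10\right) + 323\right) \left(-479\right) = \left(-20 + 323\right) \left(-479\right) = 303 \left(-479\right) = -145137$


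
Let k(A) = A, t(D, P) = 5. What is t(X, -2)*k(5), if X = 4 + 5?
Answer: 25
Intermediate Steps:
X = 9
t(X, -2)*k(5) = 5*5 = 25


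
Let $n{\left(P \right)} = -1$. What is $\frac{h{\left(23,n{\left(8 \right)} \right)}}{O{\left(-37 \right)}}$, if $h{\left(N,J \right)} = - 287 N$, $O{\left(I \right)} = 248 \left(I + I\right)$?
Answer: $\frac{6601}{18352} \approx 0.35969$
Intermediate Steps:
$O{\left(I \right)} = 496 I$ ($O{\left(I \right)} = 248 \cdot 2 I = 496 I$)
$\frac{h{\left(23,n{\left(8 \right)} \right)}}{O{\left(-37 \right)}} = \frac{\left(-287\right) 23}{496 \left(-37\right)} = - \frac{6601}{-18352} = \left(-6601\right) \left(- \frac{1}{18352}\right) = \frac{6601}{18352}$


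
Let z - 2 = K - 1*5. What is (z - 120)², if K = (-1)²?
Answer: 14884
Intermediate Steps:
K = 1
z = -2 (z = 2 + (1 - 1*5) = 2 + (1 - 5) = 2 - 4 = -2)
(z - 120)² = (-2 - 120)² = (-122)² = 14884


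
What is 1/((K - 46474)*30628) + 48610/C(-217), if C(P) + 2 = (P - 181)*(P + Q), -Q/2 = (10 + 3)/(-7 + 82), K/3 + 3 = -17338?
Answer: 1374796882614919/2446464582366896 ≈ 0.56195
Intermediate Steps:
K = -52023 (K = -9 + 3*(-17338) = -9 - 52014 = -52023)
Q = -26/75 (Q = -2*(10 + 3)/(-7 + 82) = -26/75 ≈ -0.34667)
C(P) = -2 + (-181 + P)*(-26/75 + P) (C(P) = -2 + (P - 181)*(P - 26/75) = -2 + (-181 + P)*(-26/75 + P))
1/((K - 46474)*30628) + 48610/C(-217) = 1/(-52023 - 46474*30628) + 48610/(4556/75 + (-217)² - 13601/75*(-217)) = (1/30628)/(-98497) + 48610/(4556/75 + 47089 + 2951417/75) = -1/98497*1/30628 + 48610/(6487648/75) = -1/3016766116 + 48610*(75/6487648) = -1/3016766116 + 1822875/3243824 = 1374796882614919/2446464582366896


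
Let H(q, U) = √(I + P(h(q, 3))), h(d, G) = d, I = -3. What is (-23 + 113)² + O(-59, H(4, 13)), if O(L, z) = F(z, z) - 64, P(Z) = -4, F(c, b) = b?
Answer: 8036 + I*√7 ≈ 8036.0 + 2.6458*I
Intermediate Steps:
H(q, U) = I*√7 (H(q, U) = √(-3 - 4) = √(-7) = I*√7)
O(L, z) = -64 + z (O(L, z) = z - 64 = -64 + z)
(-23 + 113)² + O(-59, H(4, 13)) = (-23 + 113)² + (-64 + I*√7) = 90² + (-64 + I*√7) = 8100 + (-64 + I*√7) = 8036 + I*√7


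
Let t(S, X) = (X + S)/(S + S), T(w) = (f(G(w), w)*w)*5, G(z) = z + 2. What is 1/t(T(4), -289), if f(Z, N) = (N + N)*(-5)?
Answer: 1600/1089 ≈ 1.4692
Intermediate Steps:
G(z) = 2 + z
f(Z, N) = -10*N (f(Z, N) = (2*N)*(-5) = -10*N)
T(w) = -50*w**2 (T(w) = ((-10*w)*w)*5 = -10*w**2*5 = -50*w**2)
t(S, X) = (S + X)/(2*S) (t(S, X) = (S + X)/((2*S)) = (S + X)*(1/(2*S)) = (S + X)/(2*S))
1/t(T(4), -289) = 1/((-50*4**2 - 289)/(2*((-50*4**2)))) = 1/((-50*16 - 289)/(2*((-50*16)))) = 1/((1/2)*(-800 - 289)/(-800)) = 1/((1/2)*(-1/800)*(-1089)) = 1/(1089/1600) = 1600/1089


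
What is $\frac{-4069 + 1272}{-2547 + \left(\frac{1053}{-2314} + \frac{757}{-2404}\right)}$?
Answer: $\frac{598434932}{545110667} \approx 1.0978$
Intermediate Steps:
$\frac{-4069 + 1272}{-2547 + \left(\frac{1053}{-2314} + \frac{757}{-2404}\right)} = - \frac{2797}{-2547 + \left(1053 \left(- \frac{1}{2314}\right) + 757 \left(- \frac{1}{2404}\right)\right)} = - \frac{2797}{-2547 - \frac{164735}{213956}} = - \frac{2797}{- \frac{545110667}{213956}} = \left(-2797\right) \left(- \frac{213956}{545110667}\right) = \frac{598434932}{545110667}$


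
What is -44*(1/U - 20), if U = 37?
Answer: 32516/37 ≈ 878.81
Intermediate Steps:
-44*(1/U - 20) = -44*(1/37 - 20) = -44*(-739/37) = 32516/37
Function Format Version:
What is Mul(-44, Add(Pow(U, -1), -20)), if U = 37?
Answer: Rational(32516, 37) ≈ 878.81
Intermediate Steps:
Mul(-44, Add(Pow(U, -1), -20)) = Mul(-44, Add(Pow(37, -1), -20)) = Mul(-44, Add(Rational(1, 37), -20)) = Mul(-44, Rational(-739, 37)) = Rational(32516, 37)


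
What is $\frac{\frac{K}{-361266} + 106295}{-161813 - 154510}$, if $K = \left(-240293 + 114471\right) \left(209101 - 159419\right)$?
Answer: $- \frac{22325929037}{57138372459} \approx -0.39073$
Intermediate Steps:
$K = -6251088604$ ($K = \left(-125822\right) 49682 = -6251088604$)
$\frac{\frac{K}{-361266} + 106295}{-161813 - 154510} = \frac{- \frac{6251088604}{-361266} + 106295}{-161813 - 154510} = \frac{\left(-6251088604\right) \left(- \frac{1}{361266}\right) + 106295}{-316323} = \left(\frac{3125544302}{180633} + 106295\right) \left(- \frac{1}{316323}\right) = \frac{22325929037}{180633} \left(- \frac{1}{316323}\right) = - \frac{22325929037}{57138372459}$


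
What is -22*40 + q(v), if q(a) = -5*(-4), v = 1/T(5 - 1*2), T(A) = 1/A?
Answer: -860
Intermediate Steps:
v = 3 (v = 1/(1/(5 - 1*2)) = 1/(1/(5 - 2)) = 1/(1/3) = 3)
q(a) = 20
-22*40 + q(v) = -22*40 + 20 = -880 + 20 = -860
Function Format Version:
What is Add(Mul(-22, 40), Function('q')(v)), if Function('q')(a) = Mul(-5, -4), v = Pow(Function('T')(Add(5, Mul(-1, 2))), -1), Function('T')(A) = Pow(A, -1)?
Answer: -860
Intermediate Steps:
v = 3 (v = Pow(Pow(Add(5, Mul(-1, 2)), -1), -1) = Pow(Pow(Add(5, -2), -1), -1) = Pow(Pow(3, -1), -1) = Pow(Rational(1, 3), -1) = 3)
Function('q')(a) = 20
Add(Mul(-22, 40), Function('q')(v)) = Add(Mul(-22, 40), 20) = Add(-880, 20) = -860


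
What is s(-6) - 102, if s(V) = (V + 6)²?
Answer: -102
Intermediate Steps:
s(V) = (6 + V)²
s(-6) - 102 = (6 - 6)² - 102 = 0² - 102 = 0 - 102 = -102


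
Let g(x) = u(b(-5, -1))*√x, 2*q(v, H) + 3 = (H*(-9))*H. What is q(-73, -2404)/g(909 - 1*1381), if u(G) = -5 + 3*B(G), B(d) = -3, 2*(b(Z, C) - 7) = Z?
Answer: -7430421*I*√118/944 ≈ -85503.0*I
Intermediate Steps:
b(Z, C) = 7 + Z/2
q(v, H) = -3/2 - 9*H²/2 (q(v, H) = -3/2 + ((H*(-9))*H)/2 = -3/2 + ((-9*H)*H)/2 = -3/2 + (-9*H²)/2 = -3/2 - 9*H²/2)
u(G) = -14 (u(G) = -5 + 3*(-3) = -5 - 9 = -14)
g(x) = -14*√x
q(-73, -2404)/g(909 - 1*1381) = (-3/2 - 9/2*(-2404)²)/((-14*√(909 - 1*1381))) = (-3/2 - 9/2*5779216)/((-14*√(909 - 1381))) = (-3/2 - 26006472)/((-28*I*√118)) = -52012947*I*√118/3304/2 = -7430421*I*√118/944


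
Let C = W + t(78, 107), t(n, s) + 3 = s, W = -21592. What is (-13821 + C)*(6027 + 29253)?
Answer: -1245701520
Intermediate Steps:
t(n, s) = -3 + s
C = -21488 (C = -21592 + (-3 + 107) = -21592 + 104 = -21488)
(-13821 + C)*(6027 + 29253) = (-13821 - 21488)*(6027 + 29253) = -35309*35280 = -1245701520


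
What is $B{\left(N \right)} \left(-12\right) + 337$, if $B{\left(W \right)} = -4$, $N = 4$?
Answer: $385$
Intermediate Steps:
$B{\left(N \right)} \left(-12\right) + 337 = \left(-4\right) \left(-12\right) + 337 = 48 + 337 = 385$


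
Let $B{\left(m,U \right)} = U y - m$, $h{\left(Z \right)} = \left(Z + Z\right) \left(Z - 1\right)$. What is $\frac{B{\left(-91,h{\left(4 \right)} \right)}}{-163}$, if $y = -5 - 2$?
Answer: $\frac{77}{163} \approx 0.47239$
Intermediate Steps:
$h{\left(Z \right)} = 2 Z \left(-1 + Z\right)$
$y = -7$
$B{\left(m,U \right)} = - m - 7 U$ ($B{\left(m,U \right)} = U \left(-7\right) - m = - 7 U - m = - m - 7 U$)
$\frac{B{\left(-91,h{\left(4 \right)} \right)}}{-163} = \frac{\left(-1\right) \left(-91\right) - 7 \cdot 2 \cdot 4 \left(-1 + 4\right)}{-163} = \left(91 - 7 \cdot 2 \cdot 4 \cdot 3\right) \left(- \frac{1}{163}\right) = \left(91 - 168\right) \left(- \frac{1}{163}\right) = \left(-77\right) \left(- \frac{1}{163}\right) = \frac{77}{163}$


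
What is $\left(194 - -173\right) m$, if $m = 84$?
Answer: $30828$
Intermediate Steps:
$\left(194 - -173\right) m = \left(194 - -173\right) 84 = \left(194 + 173\right) 84 = 367 \cdot 84 = 30828$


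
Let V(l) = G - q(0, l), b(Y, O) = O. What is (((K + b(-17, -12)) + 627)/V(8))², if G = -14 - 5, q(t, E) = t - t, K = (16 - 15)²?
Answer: 379456/361 ≈ 1051.1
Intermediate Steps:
K = 1 (K = 1² = 1)
q(t, E) = 0
G = -19
V(l) = -19 (V(l) = -19 - 1*0 = -19 + 0 = -19)
(((K + b(-17, -12)) + 627)/V(8))² = (((1 - 12) + 627)/(-19))² = ((-11 + 627)*(-1/19))² = (616*(-1/19))² = (-616/19)² = 379456/361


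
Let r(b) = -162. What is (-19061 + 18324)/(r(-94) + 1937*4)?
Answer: -737/7586 ≈ -0.097153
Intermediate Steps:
(-19061 + 18324)/(r(-94) + 1937*4) = (-19061 + 18324)/(-162 + 1937*4) = -737/(-162 + 7748) = -737/7586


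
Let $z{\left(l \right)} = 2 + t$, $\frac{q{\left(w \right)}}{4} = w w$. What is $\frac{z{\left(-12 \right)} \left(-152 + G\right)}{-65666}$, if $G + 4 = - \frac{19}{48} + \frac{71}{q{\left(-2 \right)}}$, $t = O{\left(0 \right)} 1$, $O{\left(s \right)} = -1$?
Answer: $\frac{3647}{1575984} \approx 0.0023141$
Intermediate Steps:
$q{\left(w \right)} = 4 w^{2}$ ($q{\left(w \right)} = 4 w w = 4 w^{2}$)
$t = -1$ ($t = \left(-1\right) 1 = -1$)
$G = \frac{1}{24}$ ($G = -4 + \left(- \frac{19}{48} + \frac{71}{4 \left(-2\right)^{2}}\right) = -4 + \left(\left(-19\right) \frac{1}{48} + \frac{71}{4 \cdot 4}\right) = -4 - \left(\frac{19}{48} - \frac{71}{16}\right) = -4 + \left(- \frac{19}{48} + 71 \cdot \frac{1}{16}\right) = -4 + \left(- \frac{19}{48} + \frac{71}{16}\right) = -4 + \frac{97}{24} = \frac{1}{24} \approx 0.041667$)
$z{\left(l \right)} = 1$ ($z{\left(l \right)} = 2 - 1 = 1$)
$\frac{z{\left(-12 \right)} \left(-152 + G\right)}{-65666} = \frac{1 \left(-152 + \frac{1}{24}\right)}{-65666} = 1 \left(- \frac{3647}{24}\right) \left(- \frac{1}{65666}\right) = \left(- \frac{3647}{24}\right) \left(- \frac{1}{65666}\right) = \frac{3647}{1575984}$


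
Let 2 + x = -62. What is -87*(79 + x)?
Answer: -1305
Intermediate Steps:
x = -64 (x = -2 - 62 = -64)
-87*(79 + x) = -87*(79 - 64) = -87*15 = -1305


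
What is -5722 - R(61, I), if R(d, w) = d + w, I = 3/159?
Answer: -306500/53 ≈ -5783.0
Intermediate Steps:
I = 1/53 (I = 3*(1/159) = 1/53 ≈ 0.018868)
-5722 - R(61, I) = -5722 - (61 + 1/53) = -5722 - 1*3234/53 = -5722 - 3234/53 = -306500/53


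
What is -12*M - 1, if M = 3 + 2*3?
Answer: -109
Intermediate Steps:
M = 9 (M = 3 + 6 = 9)
-12*M - 1 = -12*9 - 1 = -108 - 1 = -109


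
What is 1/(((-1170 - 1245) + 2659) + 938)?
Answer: 1/1182 ≈ 0.00084602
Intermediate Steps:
1/(((-1170 - 1245) + 2659) + 938) = 1/((-2415 + 2659) + 938) = 1/(244 + 938) = 1/1182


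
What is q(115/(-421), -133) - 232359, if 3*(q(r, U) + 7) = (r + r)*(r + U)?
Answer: -123541441778/531723 ≈ -2.3234e+5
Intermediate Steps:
q(r, U) = -7 + 2*r*(U + r)/3 (q(r, U) = -7 + ((r + r)*(r + U))/3 = -7 + ((2*r)*(U + r))/3 = -7 + (2*r*(U + r))/3 = -7 + 2*r*(U + r)/3)
q(115/(-421), -133) - 232359 = (-7 + 2*(115/(-421))²/3 + (⅔)*(-133)*(115/(-421))) - 232359 = (-7 + 2*(115*(-1/421))²/3 + (⅔)*(-133)*(115*(-1/421))) - 232359 = (-7 + 2*(-115/421)²/3 + (⅔)*(-133)*(-115/421)) - 232359 = (-7 + (⅔)*(13225/177241) + 30590/1263) - 232359 = (-7 + 26450/531723 + 30590/1263) - 232359 = 9182779/531723 - 232359 = -123541441778/531723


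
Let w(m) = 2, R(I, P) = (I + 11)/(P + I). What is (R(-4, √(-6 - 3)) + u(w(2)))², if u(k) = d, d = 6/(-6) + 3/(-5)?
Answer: 4183/625 + 2856*I/625 ≈ 6.6928 + 4.5696*I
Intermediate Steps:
R(I, P) = (11 + I)/(I + P)
d = -8/5 (d = 6*(-⅙) + 3*(-⅕) = -1 - ⅗ = -8/5 ≈ -1.6000)
u(k) = -8/5
(R(-4, √(-6 - 3)) + u(w(2)))² = ((11 - 4)/(-4 + √(-6 - 3)) - 8/5)² = (7/(-4 + √(-9)) - 8/5)² = (7/(-4 + 3*I) - 8/5)² = (((-4 - 3*I)/25)*7 - 8/5)² = (7*(-4 - 3*I)/25 - 8/5)² = (-8/5 + 7*(-4 - 3*I)/25)²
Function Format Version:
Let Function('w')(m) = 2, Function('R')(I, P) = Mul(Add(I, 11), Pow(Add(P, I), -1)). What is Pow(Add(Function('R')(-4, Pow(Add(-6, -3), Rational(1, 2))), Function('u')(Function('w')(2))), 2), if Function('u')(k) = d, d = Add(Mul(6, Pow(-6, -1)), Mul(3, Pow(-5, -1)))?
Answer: Add(Rational(4183, 625), Mul(Rational(2856, 625), I)) ≈ Add(6.6928, Mul(4.5696, I))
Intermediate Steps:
Function('R')(I, P) = Mul(Pow(Add(I, P), -1), Add(11, I)) (Function('R')(I, P) = Mul(Add(11, I), Pow(Add(I, P), -1)) = Mul(Pow(Add(I, P), -1), Add(11, I)))
d = Rational(-8, 5) (d = Add(Mul(6, Rational(-1, 6)), Mul(3, Rational(-1, 5))) = Add(-1, Rational(-3, 5)) = Rational(-8, 5) ≈ -1.6000)
Function('u')(k) = Rational(-8, 5)
Pow(Add(Function('R')(-4, Pow(Add(-6, -3), Rational(1, 2))), Function('u')(Function('w')(2))), 2) = Pow(Add(Mul(Pow(Add(-4, Pow(Add(-6, -3), Rational(1, 2))), -1), Add(11, -4)), Rational(-8, 5)), 2) = Pow(Add(Mul(Pow(Add(-4, Pow(-9, Rational(1, 2))), -1), 7), Rational(-8, 5)), 2) = Pow(Add(Mul(Pow(Add(-4, Mul(3, I)), -1), 7), Rational(-8, 5)), 2) = Pow(Add(Mul(Mul(Rational(1, 25), Add(-4, Mul(-3, I))), 7), Rational(-8, 5)), 2) = Pow(Add(Mul(Rational(7, 25), Add(-4, Mul(-3, I))), Rational(-8, 5)), 2) = Pow(Add(Rational(-8, 5), Mul(Rational(7, 25), Add(-4, Mul(-3, I)))), 2)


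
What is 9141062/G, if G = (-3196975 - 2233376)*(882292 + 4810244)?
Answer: -4570531/15456234280068 ≈ -2.9571e-7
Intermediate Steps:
G = -30912468560136 (G = -5430351*5692536 = -30912468560136)
9141062/G = 9141062/(-30912468560136) = 9141062*(-1/30912468560136) = -4570531/15456234280068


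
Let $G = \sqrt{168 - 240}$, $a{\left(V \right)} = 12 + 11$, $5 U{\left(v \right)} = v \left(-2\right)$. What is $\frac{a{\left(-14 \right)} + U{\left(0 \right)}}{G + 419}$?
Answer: $\frac{9637}{175633} - \frac{138 i \sqrt{2}}{175633} \approx 0.05487 - 0.0011112 i$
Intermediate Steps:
$U{\left(v \right)} = - \frac{2 v}{5}$ ($U{\left(v \right)} = \frac{v \left(-2\right)}{5} = \frac{\left(-2\right) v}{5} = - \frac{2 v}{5}$)
$a{\left(V \right)} = 23$
$G = 6 i \sqrt{2}$ ($G = \sqrt{-72} = 6 i \sqrt{2} \approx 8.4853 i$)
$\frac{a{\left(-14 \right)} + U{\left(0 \right)}}{G + 419} = \frac{23 - 0}{6 i \sqrt{2} + 419} = \frac{23 + 0}{419 + 6 i \sqrt{2}} = \frac{23}{419 + 6 i \sqrt{2}}$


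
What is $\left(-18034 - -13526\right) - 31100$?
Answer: $-35608$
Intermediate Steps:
$\left(-18034 - -13526\right) - 31100 = \left(-18034 + 13526\right) - 31100 = -4508 - 31100 = -35608$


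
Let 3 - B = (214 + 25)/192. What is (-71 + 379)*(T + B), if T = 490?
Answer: 7270109/48 ≈ 1.5146e+5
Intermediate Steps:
B = 337/192 (B = 3 - (214 + 25)/192 = 3 - 239/192 = 337/192 ≈ 1.7552)
(-71 + 379)*(T + B) = (-71 + 379)*(490 + 337/192) = 308*(94417/192) = 7270109/48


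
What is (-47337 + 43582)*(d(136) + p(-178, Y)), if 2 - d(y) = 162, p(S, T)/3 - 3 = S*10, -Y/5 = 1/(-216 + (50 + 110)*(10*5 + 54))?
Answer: 20618705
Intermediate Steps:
Y = -5/16424 (Y = -5/(-216 + (50 + 110)*(10*5 + 54)) = -5/(-216 + 160*(50 + 54)) = -5/(-216 + 160*104) = -5/(-216 + 16640) = -5/16424 ≈ -0.00030443)
p(S, T) = 9 + 30*S (p(S, T) = 9 + 3*(S*10) = 9 + 3*(10*S) = 9 + 30*S)
d(y) = -160 (d(y) = 2 - 1*162 = 2 - 162 = -160)
(-47337 + 43582)*(d(136) + p(-178, Y)) = (-47337 + 43582)*(-160 + (9 + 30*(-178))) = -3755*(-160 + (9 - 5340)) = -3755*(-160 - 5331) = -3755*(-5491) = 20618705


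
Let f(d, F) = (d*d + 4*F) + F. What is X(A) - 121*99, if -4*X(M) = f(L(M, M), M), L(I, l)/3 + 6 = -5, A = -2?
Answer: -48995/4 ≈ -12249.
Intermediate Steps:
L(I, l) = -33 (L(I, l) = -18 + 3*(-5) = -18 - 15 = -33)
f(d, F) = d² + 5*F (f(d, F) = (d² + 4*F) + F = d² + 5*F)
X(M) = -1089/4 - 5*M/4 (X(M) = -((-33)² + 5*M)/4 = -(1089 + 5*M)/4 = -1089/4 - 5*M/4)
X(A) - 121*99 = (-1089/4 - 5/4*(-2)) - 121*99 = (-1089/4 + 5/2) - 11979 = -1079/4 - 11979 = -48995/4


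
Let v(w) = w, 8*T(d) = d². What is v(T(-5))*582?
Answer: 7275/4 ≈ 1818.8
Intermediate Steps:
T(d) = d²/8
v(T(-5))*582 = ((⅛)*(-5)²)*582 = ((⅛)*25)*582 = (25/8)*582 = 7275/4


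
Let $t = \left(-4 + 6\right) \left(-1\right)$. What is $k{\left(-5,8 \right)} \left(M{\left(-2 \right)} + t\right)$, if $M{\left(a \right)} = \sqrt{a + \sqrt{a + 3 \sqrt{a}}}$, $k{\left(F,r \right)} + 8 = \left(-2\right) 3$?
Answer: $28 - 14 \sqrt{-2 + \sqrt{-2 + 3 i \sqrt{2}}} \approx 17.28 - 16.721 i$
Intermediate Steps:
$k{\left(F,r \right)} = -14$ ($k{\left(F,r \right)} = -8 - 6 = -14$)
$t = -2$ ($t = 2 \left(-1\right) = -2$)
$k{\left(-5,8 \right)} \left(M{\left(-2 \right)} + t\right) = - 14 \left(\sqrt{-2 + \sqrt{-2 + 3 \sqrt{-2}}} - 2\right) = - 14 \left(\sqrt{-2 + \sqrt{-2 + 3 i \sqrt{2}}} - 2\right) = - 14 \left(-2 + \sqrt{-2 + \sqrt{-2 + 3 i \sqrt{2}}}\right) = 28 - 14 \sqrt{-2 + \sqrt{-2 + 3 i \sqrt{2}}}$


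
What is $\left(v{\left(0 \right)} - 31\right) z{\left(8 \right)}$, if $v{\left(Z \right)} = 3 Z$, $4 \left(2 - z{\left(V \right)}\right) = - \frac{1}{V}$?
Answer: $- \frac{2015}{32} \approx -62.969$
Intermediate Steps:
$z{\left(V \right)} = 2 + \frac{1}{4 V}$ ($z{\left(V \right)} = 2 - \frac{\left(-1\right) \frac{1}{V}}{4} = 2 + \frac{1}{4 V}$)
$\left(v{\left(0 \right)} - 31\right) z{\left(8 \right)} = \left(3 \cdot 0 - 31\right) \left(2 + \frac{1}{4 \cdot 8}\right) = \left(0 - 31\right) \left(2 + \frac{1}{4} \cdot \frac{1}{8}\right) = - 31 \left(2 + \frac{1}{32}\right) = \left(-31\right) \frac{65}{32} = - \frac{2015}{32}$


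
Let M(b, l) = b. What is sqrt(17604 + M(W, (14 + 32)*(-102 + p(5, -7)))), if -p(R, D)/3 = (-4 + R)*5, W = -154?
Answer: 5*sqrt(698) ≈ 132.10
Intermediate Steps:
p(R, D) = 60 - 15*R (p(R, D) = -3*(-4 + R)*5 = -3*(-20 + 5*R) = 60 - 15*R)
sqrt(17604 + M(W, (14 + 32)*(-102 + p(5, -7)))) = sqrt(17604 - 154) = sqrt(17450) = 5*sqrt(698)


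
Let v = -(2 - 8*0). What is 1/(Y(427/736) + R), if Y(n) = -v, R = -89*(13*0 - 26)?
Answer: 1/2316 ≈ 0.00043178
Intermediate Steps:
v = -2 (v = -(2 + 0) = -1*2 = -2)
R = 2314 (R = -89*(0 - 26) = -89*(-26) = 2314)
Y(n) = 2 (Y(n) = -1*(-2) = 2)
1/(Y(427/736) + R) = 1/(2 + 2314) = 1/2316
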